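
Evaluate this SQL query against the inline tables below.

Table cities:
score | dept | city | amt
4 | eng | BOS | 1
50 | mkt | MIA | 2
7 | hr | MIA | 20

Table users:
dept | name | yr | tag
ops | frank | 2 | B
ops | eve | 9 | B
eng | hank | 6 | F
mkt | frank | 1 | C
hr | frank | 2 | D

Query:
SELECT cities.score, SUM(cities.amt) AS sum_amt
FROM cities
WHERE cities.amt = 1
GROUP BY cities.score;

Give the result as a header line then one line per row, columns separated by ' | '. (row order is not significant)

After WHERE (1 rows):
cities.score | cities.dept | cities.city | cities.amt
4 | eng | BOS | 1
After GROUP BY (1 rows):
cities.score | sum_amt
4 | 1

== RESULT ==
cities.score | sum_amt
4 | 1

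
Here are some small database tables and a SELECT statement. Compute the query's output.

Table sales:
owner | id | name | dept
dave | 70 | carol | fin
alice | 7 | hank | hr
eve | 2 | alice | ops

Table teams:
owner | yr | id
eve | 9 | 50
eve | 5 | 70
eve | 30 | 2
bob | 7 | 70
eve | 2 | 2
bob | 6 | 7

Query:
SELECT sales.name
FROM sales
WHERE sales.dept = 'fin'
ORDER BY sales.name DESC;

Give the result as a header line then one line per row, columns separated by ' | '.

== RESULT ==
sales.name
carol

Derivation:
After WHERE (1 rows):
sales.owner | sales.id | sales.name | sales.dept
dave | 70 | carol | fin
After SELECT (1 rows):
sales.name
carol
After ORDER BY (1 rows):
sales.name
carol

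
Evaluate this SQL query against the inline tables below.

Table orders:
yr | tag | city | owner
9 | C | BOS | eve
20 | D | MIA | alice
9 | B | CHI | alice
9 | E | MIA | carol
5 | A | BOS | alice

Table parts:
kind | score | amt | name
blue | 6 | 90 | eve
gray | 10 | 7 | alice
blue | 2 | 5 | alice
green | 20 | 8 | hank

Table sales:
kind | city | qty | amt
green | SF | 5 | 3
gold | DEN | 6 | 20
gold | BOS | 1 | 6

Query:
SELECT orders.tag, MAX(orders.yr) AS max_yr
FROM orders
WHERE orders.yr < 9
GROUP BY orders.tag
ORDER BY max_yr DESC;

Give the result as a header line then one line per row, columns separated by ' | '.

After WHERE (1 rows):
orders.yr | orders.tag | orders.city | orders.owner
5 | A | BOS | alice
After GROUP BY (1 rows):
orders.tag | max_yr
A | 5
After ORDER BY (1 rows):
orders.tag | max_yr
A | 5

== RESULT ==
orders.tag | max_yr
A | 5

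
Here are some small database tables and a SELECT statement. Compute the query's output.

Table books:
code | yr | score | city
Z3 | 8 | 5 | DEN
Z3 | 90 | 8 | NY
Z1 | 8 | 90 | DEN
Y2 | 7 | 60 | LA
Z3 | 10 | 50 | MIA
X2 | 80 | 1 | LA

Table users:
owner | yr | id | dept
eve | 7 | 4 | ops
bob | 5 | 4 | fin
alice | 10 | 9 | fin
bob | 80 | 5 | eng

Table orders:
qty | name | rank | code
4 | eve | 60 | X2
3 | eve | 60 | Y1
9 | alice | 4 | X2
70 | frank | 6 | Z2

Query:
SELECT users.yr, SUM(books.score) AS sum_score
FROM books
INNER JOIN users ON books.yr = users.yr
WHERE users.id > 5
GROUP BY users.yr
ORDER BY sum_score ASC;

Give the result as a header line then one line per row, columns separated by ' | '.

== RESULT ==
users.yr | sum_score
10 | 50

Derivation:
After JOIN users (3 rows):
books.code | books.yr | books.score | books.city | users.owner | users.yr | users.id | users.dept
Y2 | 7 | 60 | LA | eve | 7 | 4 | ops
Z3 | 10 | 50 | MIA | alice | 10 | 9 | fin
X2 | 80 | 1 | LA | bob | 80 | 5 | eng
After WHERE (1 rows):
books.code | books.yr | books.score | books.city | users.owner | users.yr | users.id | users.dept
Z3 | 10 | 50 | MIA | alice | 10 | 9 | fin
After GROUP BY (1 rows):
users.yr | sum_score
10 | 50
After ORDER BY (1 rows):
users.yr | sum_score
10 | 50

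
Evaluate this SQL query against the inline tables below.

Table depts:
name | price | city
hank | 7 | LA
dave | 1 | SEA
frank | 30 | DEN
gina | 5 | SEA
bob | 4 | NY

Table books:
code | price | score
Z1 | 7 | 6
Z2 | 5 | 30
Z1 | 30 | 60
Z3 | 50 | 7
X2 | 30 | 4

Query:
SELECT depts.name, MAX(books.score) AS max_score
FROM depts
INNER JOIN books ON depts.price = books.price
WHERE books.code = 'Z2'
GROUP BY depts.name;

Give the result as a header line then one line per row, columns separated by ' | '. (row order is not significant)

== RESULT ==
depts.name | max_score
gina | 30

Derivation:
After JOIN books (4 rows):
depts.name | depts.price | depts.city | books.code | books.price | books.score
hank | 7 | LA | Z1 | 7 | 6
frank | 30 | DEN | Z1 | 30 | 60
frank | 30 | DEN | X2 | 30 | 4
gina | 5 | SEA | Z2 | 5 | 30
After WHERE (1 rows):
depts.name | depts.price | depts.city | books.code | books.price | books.score
gina | 5 | SEA | Z2 | 5 | 30
After GROUP BY (1 rows):
depts.name | max_score
gina | 30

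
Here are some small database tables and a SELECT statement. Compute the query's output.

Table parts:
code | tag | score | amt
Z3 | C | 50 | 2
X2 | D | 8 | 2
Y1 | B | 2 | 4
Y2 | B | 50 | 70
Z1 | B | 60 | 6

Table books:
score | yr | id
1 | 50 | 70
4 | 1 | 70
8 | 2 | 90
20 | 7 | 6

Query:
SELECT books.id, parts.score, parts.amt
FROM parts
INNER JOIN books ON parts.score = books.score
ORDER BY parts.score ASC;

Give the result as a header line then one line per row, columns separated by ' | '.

After JOIN books (1 rows):
parts.code | parts.tag | parts.score | parts.amt | books.score | books.yr | books.id
X2 | D | 8 | 2 | 8 | 2 | 90
After SELECT (1 rows):
books.id | parts.score | parts.amt
90 | 8 | 2
After ORDER BY (1 rows):
books.id | parts.score | parts.amt
90 | 8 | 2

== RESULT ==
books.id | parts.score | parts.amt
90 | 8 | 2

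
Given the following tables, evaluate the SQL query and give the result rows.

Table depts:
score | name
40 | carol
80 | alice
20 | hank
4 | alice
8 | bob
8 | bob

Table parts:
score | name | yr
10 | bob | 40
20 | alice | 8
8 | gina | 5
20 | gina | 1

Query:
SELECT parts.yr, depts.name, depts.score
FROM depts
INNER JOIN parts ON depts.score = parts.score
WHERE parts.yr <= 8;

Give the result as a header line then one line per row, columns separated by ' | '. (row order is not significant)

== RESULT ==
parts.yr | depts.name | depts.score
8 | hank | 20
1 | hank | 20
5 | bob | 8
5 | bob | 8

Derivation:
After JOIN parts (4 rows):
depts.score | depts.name | parts.score | parts.name | parts.yr
20 | hank | 20 | alice | 8
20 | hank | 20 | gina | 1
8 | bob | 8 | gina | 5
8 | bob | 8 | gina | 5
After WHERE (4 rows):
depts.score | depts.name | parts.score | parts.name | parts.yr
20 | hank | 20 | alice | 8
20 | hank | 20 | gina | 1
8 | bob | 8 | gina | 5
8 | bob | 8 | gina | 5
After SELECT (4 rows):
parts.yr | depts.name | depts.score
8 | hank | 20
1 | hank | 20
5 | bob | 8
5 | bob | 8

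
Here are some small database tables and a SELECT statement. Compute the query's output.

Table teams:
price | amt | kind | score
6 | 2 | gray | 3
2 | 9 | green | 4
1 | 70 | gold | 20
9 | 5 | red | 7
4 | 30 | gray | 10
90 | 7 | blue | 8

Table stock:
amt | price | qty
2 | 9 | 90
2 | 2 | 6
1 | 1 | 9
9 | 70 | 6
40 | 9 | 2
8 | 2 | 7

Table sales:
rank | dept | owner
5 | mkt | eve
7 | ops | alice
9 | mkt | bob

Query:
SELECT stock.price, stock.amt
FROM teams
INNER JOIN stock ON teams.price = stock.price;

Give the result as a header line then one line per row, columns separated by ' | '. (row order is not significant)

After JOIN stock (5 rows):
teams.price | teams.amt | teams.kind | teams.score | stock.amt | stock.price | stock.qty
2 | 9 | green | 4 | 2 | 2 | 6
2 | 9 | green | 4 | 8 | 2 | 7
1 | 70 | gold | 20 | 1 | 1 | 9
9 | 5 | red | 7 | 2 | 9 | 90
9 | 5 | red | 7 | 40 | 9 | 2
After SELECT (5 rows):
stock.price | stock.amt
2 | 2
2 | 8
1 | 1
9 | 2
9 | 40

== RESULT ==
stock.price | stock.amt
2 | 2
2 | 8
1 | 1
9 | 2
9 | 40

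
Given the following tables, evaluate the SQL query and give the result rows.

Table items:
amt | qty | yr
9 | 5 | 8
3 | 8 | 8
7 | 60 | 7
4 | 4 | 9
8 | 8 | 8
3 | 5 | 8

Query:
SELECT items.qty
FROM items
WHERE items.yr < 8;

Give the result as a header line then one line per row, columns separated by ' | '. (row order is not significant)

After WHERE (1 rows):
items.amt | items.qty | items.yr
7 | 60 | 7
After SELECT (1 rows):
items.qty
60

== RESULT ==
items.qty
60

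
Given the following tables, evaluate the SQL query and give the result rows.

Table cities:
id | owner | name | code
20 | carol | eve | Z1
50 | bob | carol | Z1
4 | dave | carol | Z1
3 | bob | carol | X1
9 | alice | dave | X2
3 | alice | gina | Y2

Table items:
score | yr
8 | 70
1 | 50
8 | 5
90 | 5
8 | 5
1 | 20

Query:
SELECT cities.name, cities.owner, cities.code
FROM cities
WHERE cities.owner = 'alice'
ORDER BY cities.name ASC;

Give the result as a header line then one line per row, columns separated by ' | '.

== RESULT ==
cities.name | cities.owner | cities.code
dave | alice | X2
gina | alice | Y2

Derivation:
After WHERE (2 rows):
cities.id | cities.owner | cities.name | cities.code
9 | alice | dave | X2
3 | alice | gina | Y2
After SELECT (2 rows):
cities.name | cities.owner | cities.code
dave | alice | X2
gina | alice | Y2
After ORDER BY (2 rows):
cities.name | cities.owner | cities.code
dave | alice | X2
gina | alice | Y2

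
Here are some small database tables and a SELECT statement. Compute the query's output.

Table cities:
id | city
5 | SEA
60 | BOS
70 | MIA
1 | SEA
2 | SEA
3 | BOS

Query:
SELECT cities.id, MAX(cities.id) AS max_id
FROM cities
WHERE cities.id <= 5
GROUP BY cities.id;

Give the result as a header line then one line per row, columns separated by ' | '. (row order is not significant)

== RESULT ==
cities.id | max_id
5 | 5
1 | 1
2 | 2
3 | 3

Derivation:
After WHERE (4 rows):
cities.id | cities.city
5 | SEA
1 | SEA
2 | SEA
3 | BOS
After GROUP BY (4 rows):
cities.id | max_id
5 | 5
1 | 1
2 | 2
3 | 3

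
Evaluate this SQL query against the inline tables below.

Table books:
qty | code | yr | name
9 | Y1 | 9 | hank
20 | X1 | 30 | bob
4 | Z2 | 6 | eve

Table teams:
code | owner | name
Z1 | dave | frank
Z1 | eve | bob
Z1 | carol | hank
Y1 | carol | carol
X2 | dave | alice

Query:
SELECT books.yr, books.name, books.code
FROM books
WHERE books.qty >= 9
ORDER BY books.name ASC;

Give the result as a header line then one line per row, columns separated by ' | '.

After WHERE (2 rows):
books.qty | books.code | books.yr | books.name
9 | Y1 | 9 | hank
20 | X1 | 30 | bob
After SELECT (2 rows):
books.yr | books.name | books.code
9 | hank | Y1
30 | bob | X1
After ORDER BY (2 rows):
books.yr | books.name | books.code
30 | bob | X1
9 | hank | Y1

== RESULT ==
books.yr | books.name | books.code
30 | bob | X1
9 | hank | Y1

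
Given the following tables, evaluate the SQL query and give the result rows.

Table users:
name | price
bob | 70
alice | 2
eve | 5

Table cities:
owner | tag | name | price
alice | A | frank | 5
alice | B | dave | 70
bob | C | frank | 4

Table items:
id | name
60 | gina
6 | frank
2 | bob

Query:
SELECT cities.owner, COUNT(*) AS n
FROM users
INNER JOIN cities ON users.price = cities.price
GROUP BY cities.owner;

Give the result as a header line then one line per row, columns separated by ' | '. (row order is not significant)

== RESULT ==
cities.owner | n
alice | 2

Derivation:
After JOIN cities (2 rows):
users.name | users.price | cities.owner | cities.tag | cities.name | cities.price
bob | 70 | alice | B | dave | 70
eve | 5 | alice | A | frank | 5
After GROUP BY (1 rows):
cities.owner | n
alice | 2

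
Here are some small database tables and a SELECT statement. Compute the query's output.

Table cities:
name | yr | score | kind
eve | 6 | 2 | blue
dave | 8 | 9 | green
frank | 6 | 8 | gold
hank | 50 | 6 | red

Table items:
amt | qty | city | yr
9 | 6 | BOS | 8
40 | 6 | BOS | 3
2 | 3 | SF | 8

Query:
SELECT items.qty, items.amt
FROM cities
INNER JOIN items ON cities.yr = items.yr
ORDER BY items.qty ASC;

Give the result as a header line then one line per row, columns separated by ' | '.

After JOIN items (2 rows):
cities.name | cities.yr | cities.score | cities.kind | items.amt | items.qty | items.city | items.yr
dave | 8 | 9 | green | 9 | 6 | BOS | 8
dave | 8 | 9 | green | 2 | 3 | SF | 8
After SELECT (2 rows):
items.qty | items.amt
6 | 9
3 | 2
After ORDER BY (2 rows):
items.qty | items.amt
3 | 2
6 | 9

== RESULT ==
items.qty | items.amt
3 | 2
6 | 9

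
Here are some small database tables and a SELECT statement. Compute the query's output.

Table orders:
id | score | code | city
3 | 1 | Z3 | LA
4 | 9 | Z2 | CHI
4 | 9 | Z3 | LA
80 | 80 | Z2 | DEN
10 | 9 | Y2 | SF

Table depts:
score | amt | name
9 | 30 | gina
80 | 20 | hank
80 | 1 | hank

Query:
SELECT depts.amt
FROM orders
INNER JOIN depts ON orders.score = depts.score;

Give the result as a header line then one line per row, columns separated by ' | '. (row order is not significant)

== RESULT ==
depts.amt
30
30
20
1
30

Derivation:
After JOIN depts (5 rows):
orders.id | orders.score | orders.code | orders.city | depts.score | depts.amt | depts.name
4 | 9 | Z2 | CHI | 9 | 30 | gina
4 | 9 | Z3 | LA | 9 | 30 | gina
80 | 80 | Z2 | DEN | 80 | 20 | hank
80 | 80 | Z2 | DEN | 80 | 1 | hank
10 | 9 | Y2 | SF | 9 | 30 | gina
After SELECT (5 rows):
depts.amt
30
30
20
1
30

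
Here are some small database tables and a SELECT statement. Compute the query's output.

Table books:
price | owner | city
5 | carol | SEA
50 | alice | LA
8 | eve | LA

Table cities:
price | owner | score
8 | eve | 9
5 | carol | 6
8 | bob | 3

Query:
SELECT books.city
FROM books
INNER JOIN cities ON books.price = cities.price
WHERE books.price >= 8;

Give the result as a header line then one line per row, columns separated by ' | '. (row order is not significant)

After JOIN cities (3 rows):
books.price | books.owner | books.city | cities.price | cities.owner | cities.score
5 | carol | SEA | 5 | carol | 6
8 | eve | LA | 8 | eve | 9
8 | eve | LA | 8 | bob | 3
After WHERE (2 rows):
books.price | books.owner | books.city | cities.price | cities.owner | cities.score
8 | eve | LA | 8 | eve | 9
8 | eve | LA | 8 | bob | 3
After SELECT (2 rows):
books.city
LA
LA

== RESULT ==
books.city
LA
LA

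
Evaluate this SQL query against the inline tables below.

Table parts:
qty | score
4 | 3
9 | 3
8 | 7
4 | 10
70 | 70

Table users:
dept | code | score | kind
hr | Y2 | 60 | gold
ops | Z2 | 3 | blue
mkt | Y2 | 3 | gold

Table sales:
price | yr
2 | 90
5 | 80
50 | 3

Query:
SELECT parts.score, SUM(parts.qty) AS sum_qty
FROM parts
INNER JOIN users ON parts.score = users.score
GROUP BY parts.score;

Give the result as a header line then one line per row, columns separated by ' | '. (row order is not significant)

After JOIN users (4 rows):
parts.qty | parts.score | users.dept | users.code | users.score | users.kind
4 | 3 | ops | Z2 | 3 | blue
4 | 3 | mkt | Y2 | 3 | gold
9 | 3 | ops | Z2 | 3 | blue
9 | 3 | mkt | Y2 | 3 | gold
After GROUP BY (1 rows):
parts.score | sum_qty
3 | 26

== RESULT ==
parts.score | sum_qty
3 | 26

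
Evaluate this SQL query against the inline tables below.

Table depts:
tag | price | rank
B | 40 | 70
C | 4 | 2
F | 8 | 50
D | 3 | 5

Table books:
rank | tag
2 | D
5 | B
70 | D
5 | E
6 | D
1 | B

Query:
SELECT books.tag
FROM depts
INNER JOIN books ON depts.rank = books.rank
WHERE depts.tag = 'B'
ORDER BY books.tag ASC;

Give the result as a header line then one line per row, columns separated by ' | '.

== RESULT ==
books.tag
D

Derivation:
After JOIN books (4 rows):
depts.tag | depts.price | depts.rank | books.rank | books.tag
B | 40 | 70 | 70 | D
C | 4 | 2 | 2 | D
D | 3 | 5 | 5 | B
D | 3 | 5 | 5 | E
After WHERE (1 rows):
depts.tag | depts.price | depts.rank | books.rank | books.tag
B | 40 | 70 | 70 | D
After SELECT (1 rows):
books.tag
D
After ORDER BY (1 rows):
books.tag
D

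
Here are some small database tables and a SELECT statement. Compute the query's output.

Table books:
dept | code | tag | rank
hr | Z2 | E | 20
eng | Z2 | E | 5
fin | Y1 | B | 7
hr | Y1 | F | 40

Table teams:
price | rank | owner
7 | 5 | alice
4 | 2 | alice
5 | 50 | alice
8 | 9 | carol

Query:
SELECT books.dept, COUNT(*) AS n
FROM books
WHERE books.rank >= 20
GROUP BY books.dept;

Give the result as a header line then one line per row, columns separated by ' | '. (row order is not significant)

== RESULT ==
books.dept | n
hr | 2

Derivation:
After WHERE (2 rows):
books.dept | books.code | books.tag | books.rank
hr | Z2 | E | 20
hr | Y1 | F | 40
After GROUP BY (1 rows):
books.dept | n
hr | 2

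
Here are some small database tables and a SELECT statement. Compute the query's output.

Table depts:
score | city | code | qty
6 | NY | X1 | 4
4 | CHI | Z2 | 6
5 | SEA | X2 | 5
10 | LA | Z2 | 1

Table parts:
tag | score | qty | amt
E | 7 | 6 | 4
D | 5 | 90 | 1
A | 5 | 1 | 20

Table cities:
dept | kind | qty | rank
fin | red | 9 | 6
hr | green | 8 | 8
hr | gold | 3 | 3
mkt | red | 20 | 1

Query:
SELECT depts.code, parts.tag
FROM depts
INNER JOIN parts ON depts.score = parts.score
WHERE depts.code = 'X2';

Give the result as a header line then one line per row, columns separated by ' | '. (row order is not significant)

== RESULT ==
depts.code | parts.tag
X2 | D
X2 | A

Derivation:
After JOIN parts (2 rows):
depts.score | depts.city | depts.code | depts.qty | parts.tag | parts.score | parts.qty | parts.amt
5 | SEA | X2 | 5 | D | 5 | 90 | 1
5 | SEA | X2 | 5 | A | 5 | 1 | 20
After WHERE (2 rows):
depts.score | depts.city | depts.code | depts.qty | parts.tag | parts.score | parts.qty | parts.amt
5 | SEA | X2 | 5 | D | 5 | 90 | 1
5 | SEA | X2 | 5 | A | 5 | 1 | 20
After SELECT (2 rows):
depts.code | parts.tag
X2 | D
X2 | A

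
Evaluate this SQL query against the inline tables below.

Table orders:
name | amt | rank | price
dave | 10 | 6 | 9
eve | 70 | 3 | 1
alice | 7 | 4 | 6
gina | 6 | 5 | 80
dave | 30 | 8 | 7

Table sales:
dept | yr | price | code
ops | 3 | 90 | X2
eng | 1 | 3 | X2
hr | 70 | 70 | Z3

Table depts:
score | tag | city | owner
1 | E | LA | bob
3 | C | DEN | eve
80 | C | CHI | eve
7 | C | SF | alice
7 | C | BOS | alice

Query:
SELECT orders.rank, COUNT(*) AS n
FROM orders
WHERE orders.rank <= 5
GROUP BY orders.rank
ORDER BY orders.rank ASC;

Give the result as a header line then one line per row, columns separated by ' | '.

== RESULT ==
orders.rank | n
3 | 1
4 | 1
5 | 1

Derivation:
After WHERE (3 rows):
orders.name | orders.amt | orders.rank | orders.price
eve | 70 | 3 | 1
alice | 7 | 4 | 6
gina | 6 | 5 | 80
After GROUP BY (3 rows):
orders.rank | n
3 | 1
4 | 1
5 | 1
After ORDER BY (3 rows):
orders.rank | n
3 | 1
4 | 1
5 | 1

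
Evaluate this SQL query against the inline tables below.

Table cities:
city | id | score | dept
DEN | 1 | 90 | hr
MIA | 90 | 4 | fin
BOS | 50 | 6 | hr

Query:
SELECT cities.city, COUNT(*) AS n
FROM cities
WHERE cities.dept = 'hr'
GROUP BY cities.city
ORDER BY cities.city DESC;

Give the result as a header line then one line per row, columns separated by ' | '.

== RESULT ==
cities.city | n
DEN | 1
BOS | 1

Derivation:
After WHERE (2 rows):
cities.city | cities.id | cities.score | cities.dept
DEN | 1 | 90 | hr
BOS | 50 | 6 | hr
After GROUP BY (2 rows):
cities.city | n
DEN | 1
BOS | 1
After ORDER BY (2 rows):
cities.city | n
DEN | 1
BOS | 1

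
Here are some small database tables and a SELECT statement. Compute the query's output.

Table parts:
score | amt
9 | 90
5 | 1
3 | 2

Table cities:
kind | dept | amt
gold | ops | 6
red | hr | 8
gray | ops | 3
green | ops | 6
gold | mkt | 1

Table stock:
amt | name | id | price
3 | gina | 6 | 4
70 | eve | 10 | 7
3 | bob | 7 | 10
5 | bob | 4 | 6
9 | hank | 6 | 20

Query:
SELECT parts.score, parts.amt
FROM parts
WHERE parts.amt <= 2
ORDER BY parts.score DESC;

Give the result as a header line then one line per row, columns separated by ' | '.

== RESULT ==
parts.score | parts.amt
5 | 1
3 | 2

Derivation:
After WHERE (2 rows):
parts.score | parts.amt
5 | 1
3 | 2
After SELECT (2 rows):
parts.score | parts.amt
5 | 1
3 | 2
After ORDER BY (2 rows):
parts.score | parts.amt
5 | 1
3 | 2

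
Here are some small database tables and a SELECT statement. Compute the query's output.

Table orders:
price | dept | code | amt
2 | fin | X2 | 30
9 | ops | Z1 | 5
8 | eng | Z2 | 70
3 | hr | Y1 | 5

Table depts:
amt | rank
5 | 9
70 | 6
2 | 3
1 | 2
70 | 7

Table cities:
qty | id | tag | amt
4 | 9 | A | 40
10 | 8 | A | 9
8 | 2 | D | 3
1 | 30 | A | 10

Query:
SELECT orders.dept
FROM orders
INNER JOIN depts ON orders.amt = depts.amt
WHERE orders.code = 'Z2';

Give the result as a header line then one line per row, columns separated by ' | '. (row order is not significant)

== RESULT ==
orders.dept
eng
eng

Derivation:
After JOIN depts (4 rows):
orders.price | orders.dept | orders.code | orders.amt | depts.amt | depts.rank
9 | ops | Z1 | 5 | 5 | 9
8 | eng | Z2 | 70 | 70 | 6
8 | eng | Z2 | 70 | 70 | 7
3 | hr | Y1 | 5 | 5 | 9
After WHERE (2 rows):
orders.price | orders.dept | orders.code | orders.amt | depts.amt | depts.rank
8 | eng | Z2 | 70 | 70 | 6
8 | eng | Z2 | 70 | 70 | 7
After SELECT (2 rows):
orders.dept
eng
eng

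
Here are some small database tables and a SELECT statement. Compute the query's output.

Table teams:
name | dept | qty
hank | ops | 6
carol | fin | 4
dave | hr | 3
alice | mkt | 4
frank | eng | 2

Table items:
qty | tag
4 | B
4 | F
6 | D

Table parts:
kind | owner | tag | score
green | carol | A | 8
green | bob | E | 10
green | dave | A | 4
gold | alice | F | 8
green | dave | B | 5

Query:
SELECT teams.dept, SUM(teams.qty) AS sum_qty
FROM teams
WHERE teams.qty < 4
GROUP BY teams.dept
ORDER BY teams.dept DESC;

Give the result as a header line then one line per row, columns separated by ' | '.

== RESULT ==
teams.dept | sum_qty
hr | 3
eng | 2

Derivation:
After WHERE (2 rows):
teams.name | teams.dept | teams.qty
dave | hr | 3
frank | eng | 2
After GROUP BY (2 rows):
teams.dept | sum_qty
hr | 3
eng | 2
After ORDER BY (2 rows):
teams.dept | sum_qty
hr | 3
eng | 2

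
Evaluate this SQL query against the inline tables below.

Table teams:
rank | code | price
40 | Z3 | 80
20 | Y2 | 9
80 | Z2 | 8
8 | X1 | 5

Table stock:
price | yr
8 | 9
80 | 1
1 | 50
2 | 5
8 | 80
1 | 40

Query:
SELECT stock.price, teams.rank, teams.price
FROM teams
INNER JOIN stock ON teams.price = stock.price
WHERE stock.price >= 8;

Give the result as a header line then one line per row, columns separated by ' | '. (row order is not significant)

After JOIN stock (3 rows):
teams.rank | teams.code | teams.price | stock.price | stock.yr
40 | Z3 | 80 | 80 | 1
80 | Z2 | 8 | 8 | 9
80 | Z2 | 8 | 8 | 80
After WHERE (3 rows):
teams.rank | teams.code | teams.price | stock.price | stock.yr
40 | Z3 | 80 | 80 | 1
80 | Z2 | 8 | 8 | 9
80 | Z2 | 8 | 8 | 80
After SELECT (3 rows):
stock.price | teams.rank | teams.price
80 | 40 | 80
8 | 80 | 8
8 | 80 | 8

== RESULT ==
stock.price | teams.rank | teams.price
80 | 40 | 80
8 | 80 | 8
8 | 80 | 8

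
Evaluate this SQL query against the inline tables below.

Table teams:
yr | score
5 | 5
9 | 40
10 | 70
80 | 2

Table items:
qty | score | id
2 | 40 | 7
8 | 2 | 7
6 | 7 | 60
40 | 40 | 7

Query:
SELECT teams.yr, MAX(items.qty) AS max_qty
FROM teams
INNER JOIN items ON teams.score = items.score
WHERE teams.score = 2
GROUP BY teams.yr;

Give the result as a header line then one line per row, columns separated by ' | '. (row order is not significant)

== RESULT ==
teams.yr | max_qty
80 | 8

Derivation:
After JOIN items (3 rows):
teams.yr | teams.score | items.qty | items.score | items.id
9 | 40 | 2 | 40 | 7
9 | 40 | 40 | 40 | 7
80 | 2 | 8 | 2 | 7
After WHERE (1 rows):
teams.yr | teams.score | items.qty | items.score | items.id
80 | 2 | 8 | 2 | 7
After GROUP BY (1 rows):
teams.yr | max_qty
80 | 8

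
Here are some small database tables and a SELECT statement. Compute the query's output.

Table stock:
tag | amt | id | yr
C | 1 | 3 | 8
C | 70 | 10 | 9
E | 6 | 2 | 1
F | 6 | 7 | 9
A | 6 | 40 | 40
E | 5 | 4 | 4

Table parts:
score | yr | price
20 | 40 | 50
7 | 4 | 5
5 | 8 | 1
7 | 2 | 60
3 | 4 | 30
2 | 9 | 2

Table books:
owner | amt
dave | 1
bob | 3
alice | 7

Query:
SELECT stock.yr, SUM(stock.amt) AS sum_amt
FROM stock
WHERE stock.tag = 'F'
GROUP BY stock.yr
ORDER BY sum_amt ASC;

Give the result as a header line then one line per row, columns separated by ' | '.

After WHERE (1 rows):
stock.tag | stock.amt | stock.id | stock.yr
F | 6 | 7 | 9
After GROUP BY (1 rows):
stock.yr | sum_amt
9 | 6
After ORDER BY (1 rows):
stock.yr | sum_amt
9 | 6

== RESULT ==
stock.yr | sum_amt
9 | 6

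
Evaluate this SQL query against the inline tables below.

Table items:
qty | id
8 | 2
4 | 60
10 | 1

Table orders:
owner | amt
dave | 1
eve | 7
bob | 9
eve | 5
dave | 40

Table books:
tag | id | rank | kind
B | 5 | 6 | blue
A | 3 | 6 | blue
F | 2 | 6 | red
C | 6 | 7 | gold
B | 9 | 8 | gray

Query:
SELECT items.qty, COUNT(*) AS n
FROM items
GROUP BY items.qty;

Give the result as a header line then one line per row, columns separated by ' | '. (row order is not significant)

== RESULT ==
items.qty | n
8 | 1
4 | 1
10 | 1

Derivation:
After GROUP BY (3 rows):
items.qty | n
8 | 1
4 | 1
10 | 1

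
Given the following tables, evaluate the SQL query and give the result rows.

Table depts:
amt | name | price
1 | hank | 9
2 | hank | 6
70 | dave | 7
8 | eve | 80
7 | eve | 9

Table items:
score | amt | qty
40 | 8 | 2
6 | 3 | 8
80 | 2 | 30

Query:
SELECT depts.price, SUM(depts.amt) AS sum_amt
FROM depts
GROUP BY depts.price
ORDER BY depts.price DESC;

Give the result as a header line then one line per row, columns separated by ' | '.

After GROUP BY (4 rows):
depts.price | sum_amt
9 | 8
6 | 2
7 | 70
80 | 8
After ORDER BY (4 rows):
depts.price | sum_amt
80 | 8
9 | 8
7 | 70
6 | 2

== RESULT ==
depts.price | sum_amt
80 | 8
9 | 8
7 | 70
6 | 2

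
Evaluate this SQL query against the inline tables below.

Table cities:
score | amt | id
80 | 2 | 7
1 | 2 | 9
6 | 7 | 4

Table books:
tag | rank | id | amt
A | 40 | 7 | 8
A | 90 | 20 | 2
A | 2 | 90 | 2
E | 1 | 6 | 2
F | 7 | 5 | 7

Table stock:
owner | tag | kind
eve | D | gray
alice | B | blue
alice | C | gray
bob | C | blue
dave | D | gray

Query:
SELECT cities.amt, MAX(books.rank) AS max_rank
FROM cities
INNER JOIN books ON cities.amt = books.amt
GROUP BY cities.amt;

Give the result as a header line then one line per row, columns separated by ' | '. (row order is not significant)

After JOIN books (7 rows):
cities.score | cities.amt | cities.id | books.tag | books.rank | books.id | books.amt
80 | 2 | 7 | A | 90 | 20 | 2
80 | 2 | 7 | A | 2 | 90 | 2
80 | 2 | 7 | E | 1 | 6 | 2
1 | 2 | 9 | A | 90 | 20 | 2
1 | 2 | 9 | A | 2 | 90 | 2
1 | 2 | 9 | E | 1 | 6 | 2
6 | 7 | 4 | F | 7 | 5 | 7
After GROUP BY (2 rows):
cities.amt | max_rank
2 | 90
7 | 7

== RESULT ==
cities.amt | max_rank
2 | 90
7 | 7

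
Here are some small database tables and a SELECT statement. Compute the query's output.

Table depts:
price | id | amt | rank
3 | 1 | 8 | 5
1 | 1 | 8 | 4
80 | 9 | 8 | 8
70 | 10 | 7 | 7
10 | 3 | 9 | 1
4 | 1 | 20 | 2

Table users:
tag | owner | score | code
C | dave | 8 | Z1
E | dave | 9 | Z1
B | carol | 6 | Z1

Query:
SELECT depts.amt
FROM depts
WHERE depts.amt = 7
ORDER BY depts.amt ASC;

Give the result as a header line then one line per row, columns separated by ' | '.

== RESULT ==
depts.amt
7

Derivation:
After WHERE (1 rows):
depts.price | depts.id | depts.amt | depts.rank
70 | 10 | 7 | 7
After SELECT (1 rows):
depts.amt
7
After ORDER BY (1 rows):
depts.amt
7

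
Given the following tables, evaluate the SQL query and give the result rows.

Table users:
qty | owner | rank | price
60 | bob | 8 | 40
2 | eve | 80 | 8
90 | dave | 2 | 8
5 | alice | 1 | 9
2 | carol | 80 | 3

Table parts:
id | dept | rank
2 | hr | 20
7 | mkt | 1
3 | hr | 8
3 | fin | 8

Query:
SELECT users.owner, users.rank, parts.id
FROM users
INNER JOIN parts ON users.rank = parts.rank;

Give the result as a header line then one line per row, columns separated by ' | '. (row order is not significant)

After JOIN parts (3 rows):
users.qty | users.owner | users.rank | users.price | parts.id | parts.dept | parts.rank
60 | bob | 8 | 40 | 3 | hr | 8
60 | bob | 8 | 40 | 3 | fin | 8
5 | alice | 1 | 9 | 7 | mkt | 1
After SELECT (3 rows):
users.owner | users.rank | parts.id
bob | 8 | 3
bob | 8 | 3
alice | 1 | 7

== RESULT ==
users.owner | users.rank | parts.id
bob | 8 | 3
bob | 8 | 3
alice | 1 | 7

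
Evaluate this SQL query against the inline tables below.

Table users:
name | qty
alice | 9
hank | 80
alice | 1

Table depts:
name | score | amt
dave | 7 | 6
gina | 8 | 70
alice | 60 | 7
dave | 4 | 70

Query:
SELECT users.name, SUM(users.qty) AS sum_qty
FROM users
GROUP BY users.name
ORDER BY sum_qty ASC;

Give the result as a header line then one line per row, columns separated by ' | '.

After GROUP BY (2 rows):
users.name | sum_qty
alice | 10
hank | 80
After ORDER BY (2 rows):
users.name | sum_qty
alice | 10
hank | 80

== RESULT ==
users.name | sum_qty
alice | 10
hank | 80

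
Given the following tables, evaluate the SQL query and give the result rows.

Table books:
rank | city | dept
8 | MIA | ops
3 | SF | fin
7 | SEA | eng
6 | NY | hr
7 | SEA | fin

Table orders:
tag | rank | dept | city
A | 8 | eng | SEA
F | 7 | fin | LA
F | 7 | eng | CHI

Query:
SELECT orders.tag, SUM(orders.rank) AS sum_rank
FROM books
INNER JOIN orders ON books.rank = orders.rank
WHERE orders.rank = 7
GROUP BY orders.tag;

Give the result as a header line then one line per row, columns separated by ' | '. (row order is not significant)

== RESULT ==
orders.tag | sum_rank
F | 28

Derivation:
After JOIN orders (5 rows):
books.rank | books.city | books.dept | orders.tag | orders.rank | orders.dept | orders.city
8 | MIA | ops | A | 8 | eng | SEA
7 | SEA | eng | F | 7 | fin | LA
7 | SEA | eng | F | 7 | eng | CHI
7 | SEA | fin | F | 7 | fin | LA
7 | SEA | fin | F | 7 | eng | CHI
After WHERE (4 rows):
books.rank | books.city | books.dept | orders.tag | orders.rank | orders.dept | orders.city
7 | SEA | eng | F | 7 | fin | LA
7 | SEA | eng | F | 7 | eng | CHI
7 | SEA | fin | F | 7 | fin | LA
7 | SEA | fin | F | 7 | eng | CHI
After GROUP BY (1 rows):
orders.tag | sum_rank
F | 28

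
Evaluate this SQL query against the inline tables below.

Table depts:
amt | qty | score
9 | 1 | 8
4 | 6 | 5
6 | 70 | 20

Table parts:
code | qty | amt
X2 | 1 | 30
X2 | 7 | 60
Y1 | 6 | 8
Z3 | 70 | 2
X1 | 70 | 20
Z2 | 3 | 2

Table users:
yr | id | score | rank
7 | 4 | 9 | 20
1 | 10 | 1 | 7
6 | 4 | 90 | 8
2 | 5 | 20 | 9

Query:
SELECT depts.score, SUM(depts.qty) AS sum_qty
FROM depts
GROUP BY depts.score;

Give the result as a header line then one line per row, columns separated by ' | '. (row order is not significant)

== RESULT ==
depts.score | sum_qty
8 | 1
5 | 6
20 | 70

Derivation:
After GROUP BY (3 rows):
depts.score | sum_qty
8 | 1
5 | 6
20 | 70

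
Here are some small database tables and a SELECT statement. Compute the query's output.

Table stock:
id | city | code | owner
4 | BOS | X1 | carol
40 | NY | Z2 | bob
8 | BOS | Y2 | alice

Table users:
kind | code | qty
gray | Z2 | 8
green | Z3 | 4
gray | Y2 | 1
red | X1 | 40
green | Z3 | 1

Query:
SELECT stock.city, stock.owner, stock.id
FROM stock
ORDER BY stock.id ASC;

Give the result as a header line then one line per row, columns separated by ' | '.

After SELECT (3 rows):
stock.city | stock.owner | stock.id
BOS | carol | 4
NY | bob | 40
BOS | alice | 8
After ORDER BY (3 rows):
stock.city | stock.owner | stock.id
BOS | carol | 4
BOS | alice | 8
NY | bob | 40

== RESULT ==
stock.city | stock.owner | stock.id
BOS | carol | 4
BOS | alice | 8
NY | bob | 40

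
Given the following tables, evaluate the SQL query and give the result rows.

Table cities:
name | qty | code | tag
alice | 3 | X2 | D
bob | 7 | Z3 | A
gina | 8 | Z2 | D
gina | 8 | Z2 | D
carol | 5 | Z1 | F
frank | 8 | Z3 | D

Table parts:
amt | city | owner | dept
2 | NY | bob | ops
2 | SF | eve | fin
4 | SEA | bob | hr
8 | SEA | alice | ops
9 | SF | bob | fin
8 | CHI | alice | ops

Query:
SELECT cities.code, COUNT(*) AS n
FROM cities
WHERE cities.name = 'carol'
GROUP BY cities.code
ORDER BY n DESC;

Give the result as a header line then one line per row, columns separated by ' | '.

After WHERE (1 rows):
cities.name | cities.qty | cities.code | cities.tag
carol | 5 | Z1 | F
After GROUP BY (1 rows):
cities.code | n
Z1 | 1
After ORDER BY (1 rows):
cities.code | n
Z1 | 1

== RESULT ==
cities.code | n
Z1 | 1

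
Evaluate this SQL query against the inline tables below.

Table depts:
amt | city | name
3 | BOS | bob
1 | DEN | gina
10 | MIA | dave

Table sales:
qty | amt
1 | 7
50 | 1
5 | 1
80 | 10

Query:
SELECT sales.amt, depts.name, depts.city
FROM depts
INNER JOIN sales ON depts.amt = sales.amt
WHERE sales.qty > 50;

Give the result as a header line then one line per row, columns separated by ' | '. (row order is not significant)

After JOIN sales (3 rows):
depts.amt | depts.city | depts.name | sales.qty | sales.amt
1 | DEN | gina | 50 | 1
1 | DEN | gina | 5 | 1
10 | MIA | dave | 80 | 10
After WHERE (1 rows):
depts.amt | depts.city | depts.name | sales.qty | sales.amt
10 | MIA | dave | 80 | 10
After SELECT (1 rows):
sales.amt | depts.name | depts.city
10 | dave | MIA

== RESULT ==
sales.amt | depts.name | depts.city
10 | dave | MIA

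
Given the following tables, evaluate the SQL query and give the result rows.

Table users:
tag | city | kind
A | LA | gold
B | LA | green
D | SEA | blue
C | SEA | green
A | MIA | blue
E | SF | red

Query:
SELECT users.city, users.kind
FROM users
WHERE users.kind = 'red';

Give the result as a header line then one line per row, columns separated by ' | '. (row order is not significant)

== RESULT ==
users.city | users.kind
SF | red

Derivation:
After WHERE (1 rows):
users.tag | users.city | users.kind
E | SF | red
After SELECT (1 rows):
users.city | users.kind
SF | red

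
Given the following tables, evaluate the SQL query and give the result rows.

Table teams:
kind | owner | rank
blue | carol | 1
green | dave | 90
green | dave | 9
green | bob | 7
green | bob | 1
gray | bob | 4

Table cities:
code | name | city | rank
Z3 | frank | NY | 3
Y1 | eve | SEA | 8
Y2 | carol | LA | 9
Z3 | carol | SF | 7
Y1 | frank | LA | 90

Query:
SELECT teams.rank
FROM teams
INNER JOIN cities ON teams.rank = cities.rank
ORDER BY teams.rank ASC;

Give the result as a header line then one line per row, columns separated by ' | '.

After JOIN cities (3 rows):
teams.kind | teams.owner | teams.rank | cities.code | cities.name | cities.city | cities.rank
green | dave | 90 | Y1 | frank | LA | 90
green | dave | 9 | Y2 | carol | LA | 9
green | bob | 7 | Z3 | carol | SF | 7
After SELECT (3 rows):
teams.rank
90
9
7
After ORDER BY (3 rows):
teams.rank
7
9
90

== RESULT ==
teams.rank
7
9
90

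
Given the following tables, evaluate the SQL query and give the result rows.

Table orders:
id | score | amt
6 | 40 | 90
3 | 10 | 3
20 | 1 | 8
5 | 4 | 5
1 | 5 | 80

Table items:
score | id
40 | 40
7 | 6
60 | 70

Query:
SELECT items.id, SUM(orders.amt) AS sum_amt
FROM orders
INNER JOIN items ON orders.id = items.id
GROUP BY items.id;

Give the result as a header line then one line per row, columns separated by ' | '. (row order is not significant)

== RESULT ==
items.id | sum_amt
6 | 90

Derivation:
After JOIN items (1 rows):
orders.id | orders.score | orders.amt | items.score | items.id
6 | 40 | 90 | 7 | 6
After GROUP BY (1 rows):
items.id | sum_amt
6 | 90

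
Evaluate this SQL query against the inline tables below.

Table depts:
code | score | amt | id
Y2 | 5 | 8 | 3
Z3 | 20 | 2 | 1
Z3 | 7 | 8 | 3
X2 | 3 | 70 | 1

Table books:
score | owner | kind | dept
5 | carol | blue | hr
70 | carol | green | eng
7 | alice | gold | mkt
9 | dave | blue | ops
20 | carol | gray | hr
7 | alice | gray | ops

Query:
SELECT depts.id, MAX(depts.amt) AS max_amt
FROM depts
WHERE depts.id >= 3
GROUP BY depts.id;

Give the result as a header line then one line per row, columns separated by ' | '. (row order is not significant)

After WHERE (2 rows):
depts.code | depts.score | depts.amt | depts.id
Y2 | 5 | 8 | 3
Z3 | 7 | 8 | 3
After GROUP BY (1 rows):
depts.id | max_amt
3 | 8

== RESULT ==
depts.id | max_amt
3 | 8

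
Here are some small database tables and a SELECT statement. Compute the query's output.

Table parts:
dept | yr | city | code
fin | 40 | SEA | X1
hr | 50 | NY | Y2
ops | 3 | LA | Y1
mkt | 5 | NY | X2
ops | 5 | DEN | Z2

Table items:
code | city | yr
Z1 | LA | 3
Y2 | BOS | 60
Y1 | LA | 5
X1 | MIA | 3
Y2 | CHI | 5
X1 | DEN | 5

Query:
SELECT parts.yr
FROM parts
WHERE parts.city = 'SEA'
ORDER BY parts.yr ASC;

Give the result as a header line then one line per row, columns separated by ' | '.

== RESULT ==
parts.yr
40

Derivation:
After WHERE (1 rows):
parts.dept | parts.yr | parts.city | parts.code
fin | 40 | SEA | X1
After SELECT (1 rows):
parts.yr
40
After ORDER BY (1 rows):
parts.yr
40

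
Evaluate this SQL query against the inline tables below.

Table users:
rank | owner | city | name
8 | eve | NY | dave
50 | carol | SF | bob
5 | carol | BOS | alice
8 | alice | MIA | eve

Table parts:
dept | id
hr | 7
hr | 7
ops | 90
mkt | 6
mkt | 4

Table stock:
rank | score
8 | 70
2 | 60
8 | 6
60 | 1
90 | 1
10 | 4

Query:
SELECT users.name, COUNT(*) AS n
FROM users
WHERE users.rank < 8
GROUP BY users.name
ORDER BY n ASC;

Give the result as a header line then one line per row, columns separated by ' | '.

After WHERE (1 rows):
users.rank | users.owner | users.city | users.name
5 | carol | BOS | alice
After GROUP BY (1 rows):
users.name | n
alice | 1
After ORDER BY (1 rows):
users.name | n
alice | 1

== RESULT ==
users.name | n
alice | 1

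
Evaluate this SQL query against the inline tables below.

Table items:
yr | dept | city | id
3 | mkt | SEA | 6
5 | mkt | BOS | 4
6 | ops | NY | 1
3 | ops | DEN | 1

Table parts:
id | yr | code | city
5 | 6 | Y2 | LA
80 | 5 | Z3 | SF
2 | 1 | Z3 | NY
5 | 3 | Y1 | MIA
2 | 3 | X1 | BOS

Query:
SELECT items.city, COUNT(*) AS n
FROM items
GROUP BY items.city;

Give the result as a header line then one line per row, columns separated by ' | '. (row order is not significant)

== RESULT ==
items.city | n
SEA | 1
BOS | 1
NY | 1
DEN | 1

Derivation:
After GROUP BY (4 rows):
items.city | n
SEA | 1
BOS | 1
NY | 1
DEN | 1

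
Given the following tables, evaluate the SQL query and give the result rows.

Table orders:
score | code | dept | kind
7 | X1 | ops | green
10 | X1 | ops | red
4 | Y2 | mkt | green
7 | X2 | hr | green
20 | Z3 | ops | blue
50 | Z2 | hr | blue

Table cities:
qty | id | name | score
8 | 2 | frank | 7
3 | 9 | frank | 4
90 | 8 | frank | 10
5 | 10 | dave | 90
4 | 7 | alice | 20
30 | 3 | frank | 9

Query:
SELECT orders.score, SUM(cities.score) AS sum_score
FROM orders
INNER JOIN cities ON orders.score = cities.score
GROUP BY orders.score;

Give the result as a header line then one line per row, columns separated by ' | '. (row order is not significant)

== RESULT ==
orders.score | sum_score
7 | 14
10 | 10
4 | 4
20 | 20

Derivation:
After JOIN cities (5 rows):
orders.score | orders.code | orders.dept | orders.kind | cities.qty | cities.id | cities.name | cities.score
7 | X1 | ops | green | 8 | 2 | frank | 7
10 | X1 | ops | red | 90 | 8 | frank | 10
4 | Y2 | mkt | green | 3 | 9 | frank | 4
7 | X2 | hr | green | 8 | 2 | frank | 7
20 | Z3 | ops | blue | 4 | 7 | alice | 20
After GROUP BY (4 rows):
orders.score | sum_score
7 | 14
10 | 10
4 | 4
20 | 20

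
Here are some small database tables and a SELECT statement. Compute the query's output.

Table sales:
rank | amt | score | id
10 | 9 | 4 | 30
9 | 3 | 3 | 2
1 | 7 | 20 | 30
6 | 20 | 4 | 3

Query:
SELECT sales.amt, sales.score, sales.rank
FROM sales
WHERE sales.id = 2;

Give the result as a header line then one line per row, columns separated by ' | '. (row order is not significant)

== RESULT ==
sales.amt | sales.score | sales.rank
3 | 3 | 9

Derivation:
After WHERE (1 rows):
sales.rank | sales.amt | sales.score | sales.id
9 | 3 | 3 | 2
After SELECT (1 rows):
sales.amt | sales.score | sales.rank
3 | 3 | 9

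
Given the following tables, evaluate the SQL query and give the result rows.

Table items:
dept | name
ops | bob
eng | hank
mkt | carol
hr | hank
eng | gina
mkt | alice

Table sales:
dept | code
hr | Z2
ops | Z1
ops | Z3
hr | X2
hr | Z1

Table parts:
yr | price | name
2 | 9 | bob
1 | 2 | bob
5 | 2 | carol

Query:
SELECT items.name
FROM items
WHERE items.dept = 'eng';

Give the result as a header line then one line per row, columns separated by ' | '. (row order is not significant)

== RESULT ==
items.name
hank
gina

Derivation:
After WHERE (2 rows):
items.dept | items.name
eng | hank
eng | gina
After SELECT (2 rows):
items.name
hank
gina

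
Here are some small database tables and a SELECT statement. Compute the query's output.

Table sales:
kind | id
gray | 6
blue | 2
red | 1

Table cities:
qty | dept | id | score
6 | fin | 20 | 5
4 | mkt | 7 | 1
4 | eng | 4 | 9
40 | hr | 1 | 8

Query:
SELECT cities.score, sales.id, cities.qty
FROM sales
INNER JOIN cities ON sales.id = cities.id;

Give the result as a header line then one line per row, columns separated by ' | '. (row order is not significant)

After JOIN cities (1 rows):
sales.kind | sales.id | cities.qty | cities.dept | cities.id | cities.score
red | 1 | 40 | hr | 1 | 8
After SELECT (1 rows):
cities.score | sales.id | cities.qty
8 | 1 | 40

== RESULT ==
cities.score | sales.id | cities.qty
8 | 1 | 40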